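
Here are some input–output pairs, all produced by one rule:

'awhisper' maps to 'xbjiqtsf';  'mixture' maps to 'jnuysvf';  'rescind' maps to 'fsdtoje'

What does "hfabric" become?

gicbjsd

Each output is the input with this applied: swap each adjacent pair of characters (1↔2, 3↔4, ...), then shift every letter 1 place forward in the alphabet (wrapping around).
On "hfabric" that produces "gicbjsd".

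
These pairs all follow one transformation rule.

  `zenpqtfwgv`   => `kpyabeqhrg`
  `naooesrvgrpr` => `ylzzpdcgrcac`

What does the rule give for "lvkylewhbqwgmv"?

wgvjwphsmbhrxg

Looking at the pairs, the operation is to shift every letter 11 places forward in the alphabet (wrapping around).
Doing the same to "lvkylewhbqwgmv": "wgvjwphsmbhrxg".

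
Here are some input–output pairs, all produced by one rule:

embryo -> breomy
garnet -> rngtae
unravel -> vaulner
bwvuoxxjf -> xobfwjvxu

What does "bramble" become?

The rule is to take characters alternately from the front and the back (1st, last, 2nd, 2nd-last, ...), then move the last 2 characters to the front (rotate right by 2).
On "bramble": the first step gives "berlabm", and the second then gives "bmberla".

bmberla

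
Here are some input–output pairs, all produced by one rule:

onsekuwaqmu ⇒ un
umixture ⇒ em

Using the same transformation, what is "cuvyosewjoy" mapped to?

yu

The pattern: swap the first and last characters, then keep only the first 2 characters.
Starting from "cuvyosewjoy": after the first operation, "yuvyosewjoc"; after the second, "yu".
(Check on "onsekuwaqmu": → "unsekuwaqmo" → "un" ✓)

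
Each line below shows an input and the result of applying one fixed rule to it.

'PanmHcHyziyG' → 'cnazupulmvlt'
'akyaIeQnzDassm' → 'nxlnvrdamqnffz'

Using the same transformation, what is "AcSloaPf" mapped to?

npfybncs

The transformation: shift every letter 13 places forward in the alphabet (wrapping around) — i.e. ROT13, then convert every letter to lowercase.
Doing the same to "AcSloaPf": "npfybncs".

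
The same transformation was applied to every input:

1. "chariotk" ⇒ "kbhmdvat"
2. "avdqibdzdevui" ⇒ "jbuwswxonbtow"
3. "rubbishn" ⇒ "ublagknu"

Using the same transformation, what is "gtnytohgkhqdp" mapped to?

The pattern: move the first 3 characters to the end (rotate left by 3), then shift every letter 7 places backward in the alphabet (wrapping around).
On "gtnytohgkhqdp": the first step gives "ytohgkhqdpgtn", and the second then gives "rmhazdajwizmg".

rmhazdajwizmg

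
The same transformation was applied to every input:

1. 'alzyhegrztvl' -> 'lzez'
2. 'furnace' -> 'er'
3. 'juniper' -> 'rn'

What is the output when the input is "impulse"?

In each case the input is transformed by: move the last 2 characters to the front (rotate right by 2), then keep one character in every 3, starting at position 2 (positions 2nd, 5th, 8th, ...).
Doing the same to "impulse": "ep".
(Check on "alzyhegrztvl": → "vlalzyhegrzt" → "lzez" ✓)

ep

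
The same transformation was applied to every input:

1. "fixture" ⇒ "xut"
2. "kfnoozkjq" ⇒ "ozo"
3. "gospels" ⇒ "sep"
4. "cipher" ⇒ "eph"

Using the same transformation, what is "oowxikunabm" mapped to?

iuk

The transformation: take characters alternately from the front and the back (1st, last, 2nd, 2nd-last, ...), then keep only the last 3 characters.
Doing the same to "oowxikunabm": "iuk".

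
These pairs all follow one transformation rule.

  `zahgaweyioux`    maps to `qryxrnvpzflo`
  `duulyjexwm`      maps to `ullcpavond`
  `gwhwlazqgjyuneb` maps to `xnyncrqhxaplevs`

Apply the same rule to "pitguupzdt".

gzkxllgquk

Each output is the input with this applied: shift every letter 9 places backward in the alphabet (wrapping around).
On "pitguupzdt" that produces "gzkxllgquk".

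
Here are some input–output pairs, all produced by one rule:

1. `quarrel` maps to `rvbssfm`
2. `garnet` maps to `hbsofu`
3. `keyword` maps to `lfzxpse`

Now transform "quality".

The rule is to shift every letter 1 place forward in the alphabet (wrapping around).
On "quality" that produces "rvbmjuz".

rvbmjuz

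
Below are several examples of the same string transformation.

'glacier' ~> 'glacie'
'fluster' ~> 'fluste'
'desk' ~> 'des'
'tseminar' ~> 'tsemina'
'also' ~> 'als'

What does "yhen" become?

In each case the input is transformed by: delete the last character.
"yhen" → "yhe".

yhe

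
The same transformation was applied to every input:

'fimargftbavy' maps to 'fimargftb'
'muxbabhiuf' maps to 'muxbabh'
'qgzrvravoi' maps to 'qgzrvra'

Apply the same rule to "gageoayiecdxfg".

gageoayiecd

Each output is the input with this applied: delete the last 3 characters.
For "gageoayiecdxfg" the result is "gageoayiecd".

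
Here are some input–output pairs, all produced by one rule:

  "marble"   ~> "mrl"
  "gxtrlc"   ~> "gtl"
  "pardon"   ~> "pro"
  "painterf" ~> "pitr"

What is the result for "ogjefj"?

ojf

What's happening: keep every other character starting from the first (positions 1st, 3rd, 5th, ...).
Applying that to "ogjefj" gives "ojf".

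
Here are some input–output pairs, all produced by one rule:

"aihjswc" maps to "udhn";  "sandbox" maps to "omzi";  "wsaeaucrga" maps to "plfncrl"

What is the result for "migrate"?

clep

In each case the input is transformed by: shift every letter 11 places forward in the alphabet (wrapping around), then delete the first 3 characters.
Working it through for "migrate": intermediate "xtrclep", final "clep".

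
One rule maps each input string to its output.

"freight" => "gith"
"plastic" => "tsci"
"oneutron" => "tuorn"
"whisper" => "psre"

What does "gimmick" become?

Each output is the input with this applied: delete the first 3 characters, then swap each adjacent pair of characters (1↔2, 3↔4, ...).
On "gimmick": the first step gives "mick", and the second then gives "imkc".

imkc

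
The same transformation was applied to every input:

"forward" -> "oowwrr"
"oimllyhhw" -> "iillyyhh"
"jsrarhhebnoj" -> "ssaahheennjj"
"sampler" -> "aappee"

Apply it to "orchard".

rrhhrr

Each output is the input with this applied: keep every other character starting from the second (positions 2nd, 4th, 6th, ...), then double every character.
Starting from "orchard": after the first operation, "rhr"; after the second, "rrhhrr".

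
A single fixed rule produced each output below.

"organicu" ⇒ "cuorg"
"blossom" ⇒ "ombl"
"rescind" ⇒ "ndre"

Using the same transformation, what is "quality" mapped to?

tyqu

Rule — move the last 2 characters to the front (rotate right by 2), then delete the last 3 characters.
For "quality", step one produces "tyquali"; step two turns that into "tyqu".
(Check on "rescind": → "ndresci" → "ndre" ✓)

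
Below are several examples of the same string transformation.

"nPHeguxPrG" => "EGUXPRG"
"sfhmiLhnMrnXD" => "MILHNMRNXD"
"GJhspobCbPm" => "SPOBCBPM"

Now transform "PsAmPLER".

MPLER

The rule is to delete the first 3 characters, then convert every letter to uppercase.
Working it through for "PsAmPLER": intermediate "mPLER", final "MPLER".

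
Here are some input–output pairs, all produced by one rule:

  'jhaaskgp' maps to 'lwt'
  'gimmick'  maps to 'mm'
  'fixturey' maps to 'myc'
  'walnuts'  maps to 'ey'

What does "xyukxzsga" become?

The transformation: shift every letter 4 places forward in the alphabet (wrapping around), then keep one character in every 3, starting at position 2 (positions 2nd, 5th, 8th, ...).
For "xyukxzsga", step one produces "bcyobdwke"; step two turns that into "cbk".

cbk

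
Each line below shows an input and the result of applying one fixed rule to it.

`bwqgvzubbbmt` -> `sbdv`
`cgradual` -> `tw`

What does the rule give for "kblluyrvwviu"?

The pattern: shift every letter 2 places forward in the alphabet (wrapping around), then keep one character in every 3, starting at position 3 (positions 3rd, 6th, 9th, ...).
Starting from "kblluyrvwviu": after the first operation, "mdnnwatxyxkw"; after the second, "nayw".

nayw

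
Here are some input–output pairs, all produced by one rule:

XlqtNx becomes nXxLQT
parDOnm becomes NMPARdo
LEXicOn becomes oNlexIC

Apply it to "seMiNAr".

aRSEmIn

Rule — move the last 2 characters to the front (rotate right by 2), then flip the case of every letter.
On "seMiNAr": the first step gives "ArseMiN", and the second then gives "aRSEmIn".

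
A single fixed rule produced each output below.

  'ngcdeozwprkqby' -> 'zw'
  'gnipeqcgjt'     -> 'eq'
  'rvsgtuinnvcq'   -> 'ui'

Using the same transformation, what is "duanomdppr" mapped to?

om

The pattern: take characters alternately from the front and the back (1st, last, 2nd, 2nd-last, ...), then keep only the last 2 characters.
For "duanomdppr", step one produces "drupapndom"; step two turns that into "om".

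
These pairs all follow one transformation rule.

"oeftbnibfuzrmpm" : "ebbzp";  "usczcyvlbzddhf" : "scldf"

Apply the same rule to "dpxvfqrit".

pfi

Each output is the input with this applied: keep one character in every 3, starting at position 2 (positions 2nd, 5th, 8th, ...).
Applying that to "dpxvfqrit" gives "pfi".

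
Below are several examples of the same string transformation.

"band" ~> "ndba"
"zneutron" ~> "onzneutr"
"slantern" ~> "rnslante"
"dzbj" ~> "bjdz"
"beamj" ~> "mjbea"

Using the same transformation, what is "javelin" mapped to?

injavel

Rule — move the last 2 characters to the front (rotate right by 2).
"javelin" → "injavel".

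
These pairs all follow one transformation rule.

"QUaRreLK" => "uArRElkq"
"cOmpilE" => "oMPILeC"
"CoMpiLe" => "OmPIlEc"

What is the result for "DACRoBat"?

acrObATd

In each case the input is transformed by: move the first character to the end, then flip the case of every letter.
Starting from "DACRoBat": after the first operation, "ACRoBatD"; after the second, "acrObATd".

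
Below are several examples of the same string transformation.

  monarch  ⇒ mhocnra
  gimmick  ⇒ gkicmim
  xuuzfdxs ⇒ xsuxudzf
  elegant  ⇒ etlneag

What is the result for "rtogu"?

rutgo

In each case the input is transformed by: take characters alternately from the front and the back (1st, last, 2nd, 2nd-last, ...).
Doing the same to "rtogu": "rutgo".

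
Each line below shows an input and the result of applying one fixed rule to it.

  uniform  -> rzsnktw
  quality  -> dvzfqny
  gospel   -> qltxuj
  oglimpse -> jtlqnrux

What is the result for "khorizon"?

In each case the input is transformed by: move the last character to the front, then shift every letter 5 places forward in the alphabet (wrapping around).
Applying both steps to "khorizon": "nkhorizo", then "spmtwnet".

spmtwnet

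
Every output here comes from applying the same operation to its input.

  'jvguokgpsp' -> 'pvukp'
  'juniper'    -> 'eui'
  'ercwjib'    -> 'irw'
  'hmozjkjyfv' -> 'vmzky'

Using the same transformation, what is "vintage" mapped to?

Looking at the pairs, the operation is to keep every other character starting from the second (positions 2nd, 4th, 6th, ...), then move the last character to the front.
On "vintage": the first step gives "itg", and the second then gives "git".

git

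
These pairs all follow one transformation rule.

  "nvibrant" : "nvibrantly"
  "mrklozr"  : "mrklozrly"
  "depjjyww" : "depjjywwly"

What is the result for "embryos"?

The pattern: append "ly".
On "embryos" that produces "embryosly".

embryosly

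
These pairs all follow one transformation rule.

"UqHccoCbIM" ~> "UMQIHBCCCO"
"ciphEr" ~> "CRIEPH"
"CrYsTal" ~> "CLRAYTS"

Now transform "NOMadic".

NCOIMDA

Rule — take characters alternately from the front and the back (1st, last, 2nd, 2nd-last, ...), then convert every letter to uppercase.
Applying both steps to "NOMadic": "NcOiMda", then "NCOIMDA".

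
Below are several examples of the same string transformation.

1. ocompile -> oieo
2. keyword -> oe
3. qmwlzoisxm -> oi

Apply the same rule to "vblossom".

The pattern: move the first 2 characters to the end (rotate left by 2), then keep only the vowels.
Working it through for "vblossom": intermediate "lossomvb", final "oo".
(Check on "keyword": → "ywordke" → "oe" ✓)

oo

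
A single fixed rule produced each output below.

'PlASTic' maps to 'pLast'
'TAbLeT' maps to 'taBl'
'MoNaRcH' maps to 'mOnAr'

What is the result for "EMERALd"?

Each output is the input with this applied: flip the case of every letter, then delete the last 2 characters.
For "EMERALd", step one produces "emeralD"; step two turns that into "emera".

emera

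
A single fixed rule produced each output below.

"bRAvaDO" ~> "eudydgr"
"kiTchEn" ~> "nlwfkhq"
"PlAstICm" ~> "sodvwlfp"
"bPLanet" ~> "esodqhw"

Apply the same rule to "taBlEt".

wdeohw

What's happening: shift every letter 3 places forward in the alphabet (wrapping around), then convert every letter to lowercase.
For "taBlEt" the result is "wdeohw".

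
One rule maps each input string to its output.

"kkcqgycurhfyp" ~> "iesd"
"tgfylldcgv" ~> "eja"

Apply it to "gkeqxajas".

In each case the input is transformed by: keep one character in every 3, starting at position 2 (positions 2nd, 5th, 8th, ...), then shift every letter 2 places backward in the alphabet (wrapping around).
"gkeqxajas" → "ivy".

ivy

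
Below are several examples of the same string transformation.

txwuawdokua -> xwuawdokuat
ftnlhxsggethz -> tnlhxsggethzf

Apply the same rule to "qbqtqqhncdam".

bqtqqhncdamq

Looking at the pairs, the operation is to move the first character to the end.
Doing the same to "qbqtqqhncdam": "bqtqqhncdamq".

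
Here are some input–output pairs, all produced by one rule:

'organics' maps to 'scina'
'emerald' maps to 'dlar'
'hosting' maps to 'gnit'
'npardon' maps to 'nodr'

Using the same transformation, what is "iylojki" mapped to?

The rule is to delete the first 3 characters, then reverse the string.
On "iylojki": the first step gives "ojki", and the second then gives "ikjo".
(Check on "emerald": → "rald" → "dlar" ✓)

ikjo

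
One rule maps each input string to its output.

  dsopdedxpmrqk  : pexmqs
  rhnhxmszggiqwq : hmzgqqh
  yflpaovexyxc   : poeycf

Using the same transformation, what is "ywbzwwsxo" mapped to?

zwxw

What's happening: keep every other character starting from the second (positions 2nd, 4th, 6th, ...), then move the first character to the end.
Working it through for "ywbzwwsxo": intermediate "wzwx", final "zwxw".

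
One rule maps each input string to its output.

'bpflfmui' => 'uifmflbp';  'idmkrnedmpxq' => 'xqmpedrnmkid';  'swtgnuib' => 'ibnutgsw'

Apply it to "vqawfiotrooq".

Rule — reverse the string, then swap each adjacent pair of characters (1↔2, 3↔4, ...).
Applying that to "vqawfiotrooq" gives "oqrootfiawvq".

oqrootfiawvq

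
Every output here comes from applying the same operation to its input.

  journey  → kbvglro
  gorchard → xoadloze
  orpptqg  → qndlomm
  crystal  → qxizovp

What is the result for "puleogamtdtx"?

aqumribldxjq

Looking at the pairs, the operation is to shift every letter 3 places backward in the alphabet (wrapping around), then move the last 3 characters to the front (rotate right by 3).
Starting from "puleogamtdtx": after the first operation, "mribldxjqaqu"; after the second, "aqumribldxjq".
(Check on "orpptqg": → "lommqnd" → "qndlomm" ✓)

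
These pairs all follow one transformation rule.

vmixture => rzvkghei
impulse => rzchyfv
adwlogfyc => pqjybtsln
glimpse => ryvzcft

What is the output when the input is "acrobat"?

The transformation: shift every letter 13 places forward in the alphabet (wrapping around) — i.e. ROT13, then swap the first and last characters.
Starting from "acrobat": after the first operation, "npebong"; after the second, "gpebonn".

gpebonn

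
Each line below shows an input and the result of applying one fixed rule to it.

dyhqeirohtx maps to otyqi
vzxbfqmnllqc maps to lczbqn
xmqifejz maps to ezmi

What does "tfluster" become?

trfu

What's happening: keep every other character starting from the second (positions 2nd, 4th, 6th, ...), then move the last 2 characters to the front (rotate right by 2).
Working it through for "tfluster": intermediate "futr", final "trfu".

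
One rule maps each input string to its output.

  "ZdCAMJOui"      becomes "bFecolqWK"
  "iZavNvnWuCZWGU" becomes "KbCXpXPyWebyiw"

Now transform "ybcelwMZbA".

Rule — flip the case of every letter, then shift every letter 2 places forward in the alphabet (wrapping around).
On "ybcelwMZbA": the first step gives "YBCELWmzBa", and the second then gives "ADEGNYobDc".
(Check on "iZavNvnWuCZWGU": → "IzAVnVNwUczwgu" → "KbCXpXPyWebyiw" ✓)

ADEGNYobDc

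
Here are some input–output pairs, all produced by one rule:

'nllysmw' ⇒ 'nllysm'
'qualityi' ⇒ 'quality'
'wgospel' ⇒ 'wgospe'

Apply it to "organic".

Looking at the pairs, the operation is to delete the last character.
Applying that to "organic" gives "organi".

organi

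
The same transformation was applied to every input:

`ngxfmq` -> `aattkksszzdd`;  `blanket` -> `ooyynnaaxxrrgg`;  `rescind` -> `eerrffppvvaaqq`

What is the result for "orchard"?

In each case the input is transformed by: shift every letter 13 places forward in the alphabet (wrapping around) — i.e. ROT13, then double every character.
Starting from "orchard": after the first operation, "bepuneq"; after the second, "bbeeppuunneeqq".

bbeeppuunneeqq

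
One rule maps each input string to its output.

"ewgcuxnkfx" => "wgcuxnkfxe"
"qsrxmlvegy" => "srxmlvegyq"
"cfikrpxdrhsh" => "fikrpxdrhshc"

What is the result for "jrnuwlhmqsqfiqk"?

In each case the input is transformed by: move the first character to the end.
For "jrnuwlhmqsqfiqk" the result is "rnuwlhmqsqfiqkj".

rnuwlhmqsqfiqkj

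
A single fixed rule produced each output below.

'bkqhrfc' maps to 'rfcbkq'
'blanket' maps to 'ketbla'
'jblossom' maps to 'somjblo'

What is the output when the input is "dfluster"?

terdflu

Looking at the pairs, the operation is to move the last 3 characters to the front (rotate right by 3), then delete the last character.
Working it through for "dfluster": intermediate "terdflus", final "terdflu".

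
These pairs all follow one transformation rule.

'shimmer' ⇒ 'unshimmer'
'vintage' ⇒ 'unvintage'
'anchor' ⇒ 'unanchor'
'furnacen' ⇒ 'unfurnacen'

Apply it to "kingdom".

The transformation: prepend "un".
So "kingdom" becomes "unkingdom".

unkingdom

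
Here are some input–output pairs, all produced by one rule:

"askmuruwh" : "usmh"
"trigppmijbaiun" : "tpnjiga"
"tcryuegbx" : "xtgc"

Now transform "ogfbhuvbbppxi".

Looking at the pairs, the operation is to sort the characters into reverse alphabetical order, then keep every other character starting from the second (positions 2nd, 4th, 6th, ...).
For "ogfbhuvbbppxi" the result is "vpohfb".

vpohfb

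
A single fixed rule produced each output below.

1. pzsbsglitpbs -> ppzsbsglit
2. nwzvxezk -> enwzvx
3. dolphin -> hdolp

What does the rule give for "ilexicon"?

cilexi

The pattern: delete the last 2 characters, then move the last character to the front.
Working it through for "ilexicon": intermediate "ilexic", final "cilexi".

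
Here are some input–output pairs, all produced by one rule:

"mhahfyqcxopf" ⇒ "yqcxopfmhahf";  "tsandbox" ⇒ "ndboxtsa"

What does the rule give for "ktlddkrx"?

Each output is the input with this applied: move the last character to the front, then swap the front and back halves of the string.
Applying both steps to "ktlddkrx": "xktlddkr", then "ddkrxktl".

ddkrxktl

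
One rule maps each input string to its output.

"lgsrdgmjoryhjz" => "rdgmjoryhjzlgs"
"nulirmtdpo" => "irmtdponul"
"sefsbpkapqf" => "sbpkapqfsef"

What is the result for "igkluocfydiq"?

luocfydiqigk

Each output is the input with this applied: move the first 3 characters to the end (rotate left by 3).
So "igkluocfydiq" becomes "luocfydiqigk".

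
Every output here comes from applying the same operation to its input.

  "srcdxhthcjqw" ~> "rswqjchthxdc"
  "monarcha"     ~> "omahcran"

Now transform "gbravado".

bgodavar

In each case the input is transformed by: reverse the string, then move the last 2 characters to the front (rotate right by 2).
Working it through for "gbravado": intermediate "odavarbg", final "bgodavar".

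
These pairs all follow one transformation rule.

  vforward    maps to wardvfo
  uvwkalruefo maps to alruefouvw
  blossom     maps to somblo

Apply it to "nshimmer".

What's happening: move the first 3 characters to the end (rotate left by 3), then delete the first character.
Applying both steps to "nshimmer": "immernsh", then "mmernsh".

mmernsh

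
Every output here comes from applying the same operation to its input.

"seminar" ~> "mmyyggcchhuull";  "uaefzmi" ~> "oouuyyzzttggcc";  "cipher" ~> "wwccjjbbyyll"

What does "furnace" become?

The pattern: double every character, then shift every letter 6 places backward in the alphabet (wrapping around).
Working it through for "furnace": intermediate "ffuurrnnaaccee", final "zzoollhhuuwwyy".

zzoollhhuuwwyy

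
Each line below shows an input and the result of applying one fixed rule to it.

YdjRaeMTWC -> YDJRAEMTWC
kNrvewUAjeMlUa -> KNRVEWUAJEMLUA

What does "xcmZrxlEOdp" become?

XCMZRXLEODP

The pattern: convert every letter to uppercase.
So "xcmZrxlEOdp" becomes "XCMZRXLEODP".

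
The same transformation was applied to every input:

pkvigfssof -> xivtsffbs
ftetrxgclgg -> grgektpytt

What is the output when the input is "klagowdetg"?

yntbjqrgt

The transformation: shift every letter 13 places forward in the alphabet (wrapping around) — i.e. ROT13, then delete the first character.
Applying that to "klagowdetg" gives "yntbjqrgt".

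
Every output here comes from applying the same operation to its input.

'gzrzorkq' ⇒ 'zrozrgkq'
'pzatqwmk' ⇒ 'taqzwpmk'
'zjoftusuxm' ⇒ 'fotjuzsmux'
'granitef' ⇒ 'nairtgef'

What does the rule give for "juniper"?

inpuejr

The pattern: move the first 3 characters to the end (rotate left by 3), then take characters alternately from the front and the back (1st, last, 2nd, 2nd-last, ...).
Applying both steps to "juniper": "iperjun", then "inpuejr".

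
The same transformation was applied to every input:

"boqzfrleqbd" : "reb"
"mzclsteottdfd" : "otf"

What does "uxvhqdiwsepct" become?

wec

The rule is to keep every other character starting from the second (positions 2nd, 4th, 6th, ...), then keep only the last 3 characters.
For "uxvhqdiwsepct", step one produces "xhdwec"; step two turns that into "wec".
(Check on "mzclsteottdfd": → "zltotf" → "otf" ✓)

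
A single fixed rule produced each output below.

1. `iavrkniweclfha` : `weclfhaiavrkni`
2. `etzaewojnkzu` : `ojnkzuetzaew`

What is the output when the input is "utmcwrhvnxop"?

hvnxoputmcwr

Looking at the pairs, the operation is to swap the front and back halves of the string.
On "utmcwrhvnxop" that produces "hvnxoputmcwr".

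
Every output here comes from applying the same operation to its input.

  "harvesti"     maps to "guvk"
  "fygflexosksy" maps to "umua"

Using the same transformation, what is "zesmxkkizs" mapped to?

mkbu

In each case the input is transformed by: shift every letter 2 places forward in the alphabet (wrapping around), then keep only the last 4 characters.
"zesmxkkizs" → "bguozmmkbu" → "mkbu".
(Check on "harvesti": → "jctxguvk" → "guvk" ✓)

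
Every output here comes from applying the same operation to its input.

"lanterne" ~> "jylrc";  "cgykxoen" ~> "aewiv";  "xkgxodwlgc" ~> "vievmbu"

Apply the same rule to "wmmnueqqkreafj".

Each output is the input with this applied: delete the last 3 characters, then shift every letter 2 places backward in the alphabet (wrapping around).
Starting from "wmmnueqqkreafj": after the first operation, "wmmnueqqkre"; after the second, "ukklscooipc".

ukklscooipc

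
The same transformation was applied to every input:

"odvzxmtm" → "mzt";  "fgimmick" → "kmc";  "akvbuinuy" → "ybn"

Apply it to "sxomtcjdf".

fmj

The rule is to swap the first and last characters, then keep one character in every 3, starting at position 1 (positions 1st, 4th, 7th, ...).
"sxomtcjdf" → "fxomtcjds" → "fmj".
(Check on "akvbuinuy": → "ykvbuinua" → "ybn" ✓)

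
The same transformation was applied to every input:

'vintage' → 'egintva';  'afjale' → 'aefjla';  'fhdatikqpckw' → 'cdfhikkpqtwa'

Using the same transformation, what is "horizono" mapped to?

What's happening: sort the characters into alphabetical order, then move the first character to the end.
Starting from "horizono": after the first operation, "hinooorz"; after the second, "inooorzh".

inooorzh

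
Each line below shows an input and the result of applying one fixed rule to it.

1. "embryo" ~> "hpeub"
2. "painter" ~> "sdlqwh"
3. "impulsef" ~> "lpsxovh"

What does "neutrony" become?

What's happening: shift every letter 3 places forward in the alphabet (wrapping around), then delete the last character.
Applying that to "neutrony" gives "qhxwurq".

qhxwurq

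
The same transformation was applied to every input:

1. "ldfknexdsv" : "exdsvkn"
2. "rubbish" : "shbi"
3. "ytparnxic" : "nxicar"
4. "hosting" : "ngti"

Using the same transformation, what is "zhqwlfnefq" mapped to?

What's happening: delete the first 3 characters, then move the first 2 characters to the end (rotate left by 2).
"zhqwlfnefq" → "wlfnefq" → "fnefqwl".

fnefqwl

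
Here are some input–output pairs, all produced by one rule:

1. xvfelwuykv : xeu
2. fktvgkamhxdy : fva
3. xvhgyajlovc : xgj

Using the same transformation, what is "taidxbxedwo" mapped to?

tdx

What's happening: delete the last 3 characters, then keep one character in every 3, starting at position 1 (positions 1st, 4th, 7th, ...).
Applying both steps to "taidxbxedwo": "taidxbxe", then "tdx".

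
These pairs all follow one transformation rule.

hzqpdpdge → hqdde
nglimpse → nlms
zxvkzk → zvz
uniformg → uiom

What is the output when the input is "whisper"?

Each output is the input with this applied: keep every other character starting from the first (positions 1st, 3rd, 5th, ...).
On "whisper" that produces "wipr".

wipr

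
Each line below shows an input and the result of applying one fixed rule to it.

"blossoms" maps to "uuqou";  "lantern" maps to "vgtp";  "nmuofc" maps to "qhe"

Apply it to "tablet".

Rule — shift every letter 2 places forward in the alphabet (wrapping around), then delete the first 3 characters.
Applying that to "tablet" gives "ngv".

ngv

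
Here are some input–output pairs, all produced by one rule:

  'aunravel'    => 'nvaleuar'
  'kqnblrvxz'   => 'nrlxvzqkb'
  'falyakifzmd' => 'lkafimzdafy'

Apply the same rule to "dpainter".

The rule is to swap each adjacent pair of characters (1↔2, 3↔4, ...), then move the first 3 characters to the end (rotate left by 3).
"dpainter" → "pdiatnre" → "atnrepdi".

atnrepdi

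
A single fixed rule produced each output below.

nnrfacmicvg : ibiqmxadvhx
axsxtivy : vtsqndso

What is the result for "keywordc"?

Each output is the input with this applied: shift every letter 5 places backward in the alphabet (wrapping around), then take characters alternately from the front and the back (1st, last, 2nd, 2nd-last, ...).
"keywordc" → "fztrjmyx" → "fxzytmrj".
(Check on "axsxtivy": → "vsnsodqt" → "vtsqndso" ✓)

fxzytmrj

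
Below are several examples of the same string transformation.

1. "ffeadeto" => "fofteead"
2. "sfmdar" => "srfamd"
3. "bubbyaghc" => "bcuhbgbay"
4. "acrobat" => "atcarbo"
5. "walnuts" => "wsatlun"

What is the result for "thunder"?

trheudn

The pattern: take characters alternately from the front and the back (1st, last, 2nd, 2nd-last, ...).
On "thunder" that produces "trheudn".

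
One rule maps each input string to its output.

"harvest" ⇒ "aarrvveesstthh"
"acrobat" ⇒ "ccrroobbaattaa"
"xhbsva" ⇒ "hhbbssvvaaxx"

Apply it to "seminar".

eemmiinnaarrss

Looking at the pairs, the operation is to move the first character to the end, then double every character.
For "seminar", step one produces "eminars"; step two turns that into "eemmiinnaarrss".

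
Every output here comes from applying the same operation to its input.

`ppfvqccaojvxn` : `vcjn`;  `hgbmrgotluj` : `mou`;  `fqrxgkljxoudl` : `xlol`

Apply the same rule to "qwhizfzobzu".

The rule is to delete the first 3 characters, then keep one character in every 3, starting at position 1 (positions 1st, 4th, 7th, ...).
"qwhizfzobzu" → "izfzobzu" → "izz".

izz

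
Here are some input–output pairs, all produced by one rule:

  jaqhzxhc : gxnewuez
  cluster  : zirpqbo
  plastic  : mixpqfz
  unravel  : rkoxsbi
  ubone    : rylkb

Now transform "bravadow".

The transformation: shift every letter 3 places backward in the alphabet (wrapping around).
So "bravadow" becomes "yoxsxalt".

yoxsxalt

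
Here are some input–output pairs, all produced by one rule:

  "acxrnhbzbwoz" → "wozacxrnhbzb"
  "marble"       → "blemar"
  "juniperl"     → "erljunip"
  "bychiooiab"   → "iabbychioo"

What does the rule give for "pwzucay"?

caypwzu

The rule is to move the last 3 characters to the front (rotate right by 3).
Applying that to "pwzucay" gives "caypwzu".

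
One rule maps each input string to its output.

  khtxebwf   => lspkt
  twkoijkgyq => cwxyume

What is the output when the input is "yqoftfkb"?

Rule — delete the first 3 characters, then shift every letter 12 places backward in the alphabet (wrapping around).
Applying that to "yqoftfkb" gives "thtyp".

thtyp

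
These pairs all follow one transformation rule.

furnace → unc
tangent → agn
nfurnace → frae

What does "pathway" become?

aha

The pattern: keep every other character starting from the second (positions 2nd, 4th, 6th, ...).
Doing the same to "pathway": "aha".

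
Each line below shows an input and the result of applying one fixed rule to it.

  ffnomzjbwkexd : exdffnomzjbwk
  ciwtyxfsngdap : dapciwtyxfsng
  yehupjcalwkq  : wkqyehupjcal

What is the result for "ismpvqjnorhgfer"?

Rule — move the last 3 characters to the front (rotate right by 3).
For "ismpvqjnorhgfer" the result is "ferismpvqjnorhg".

ferismpvqjnorhg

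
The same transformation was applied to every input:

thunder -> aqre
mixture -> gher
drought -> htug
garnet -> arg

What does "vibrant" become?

enag

In each case the input is transformed by: delete the first 3 characters, then shift every letter 13 places forward in the alphabet (wrapping around) — i.e. ROT13.
For "vibrant", step one produces "rant"; step two turns that into "enag".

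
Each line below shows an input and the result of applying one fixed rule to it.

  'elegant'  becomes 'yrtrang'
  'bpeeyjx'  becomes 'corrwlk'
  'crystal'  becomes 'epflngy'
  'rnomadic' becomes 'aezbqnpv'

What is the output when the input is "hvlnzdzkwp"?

Rule — swap each adjacent pair of characters (1↔2, 3↔4, ...), then shift every letter 13 places forward in the alphabet (wrapping around) — i.e. ROT13.
"hvlnzdzkwp" → "vhnldzkzpw" → "iuayqmxmcj".
(Check on "bpeeyjx": → "pbeejyx" → "corrwlk" ✓)

iuayqmxmcj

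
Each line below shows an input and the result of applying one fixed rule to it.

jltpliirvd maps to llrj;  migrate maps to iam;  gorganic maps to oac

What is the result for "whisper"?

hpw

What's happening: move the first character to the end, then keep one character in every 3, starting at position 1 (positions 1st, 4th, 7th, ...).
So "whisper" becomes "hpw".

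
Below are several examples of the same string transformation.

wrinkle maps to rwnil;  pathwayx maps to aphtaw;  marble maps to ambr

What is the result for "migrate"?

imrgt

What's happening: swap each adjacent pair of characters (1↔2, 3↔4, ...), then delete the last 2 characters.
On "migrate" that produces "imrgt".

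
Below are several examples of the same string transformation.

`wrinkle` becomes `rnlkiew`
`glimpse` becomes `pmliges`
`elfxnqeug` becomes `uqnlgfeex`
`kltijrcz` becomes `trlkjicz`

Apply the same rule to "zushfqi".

usqihfz

What's happening: sort the characters into reverse alphabetical order, then move the first character to the end.
Applying both steps to "zushfqi": "zusqihf", then "usqihfz".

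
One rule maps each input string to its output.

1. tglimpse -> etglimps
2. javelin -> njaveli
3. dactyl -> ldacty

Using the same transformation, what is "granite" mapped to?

egranit

Looking at the pairs, the operation is to move the last character to the front.
Doing the same to "granite": "egranit".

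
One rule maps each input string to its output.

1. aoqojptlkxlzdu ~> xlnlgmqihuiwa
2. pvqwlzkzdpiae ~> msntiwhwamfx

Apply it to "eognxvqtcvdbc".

The rule is to shift every letter 3 places backward in the alphabet (wrapping around), then delete the last character.
"eognxvqtcvdbc" → "bldkusnqzsay".

bldkusnqzsay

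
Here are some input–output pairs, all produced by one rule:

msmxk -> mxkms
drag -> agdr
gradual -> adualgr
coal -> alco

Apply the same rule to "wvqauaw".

The rule is to move the first 2 characters to the end (rotate left by 2).
Applying that to "wvqauaw" gives "qauawwv".

qauawwv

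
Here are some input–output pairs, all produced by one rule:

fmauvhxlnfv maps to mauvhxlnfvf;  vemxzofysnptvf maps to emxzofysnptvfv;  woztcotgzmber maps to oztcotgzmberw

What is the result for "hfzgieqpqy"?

The pattern: move the first character to the end.
Doing the same to "hfzgieqpqy": "fzgieqpqyh".

fzgieqpqyh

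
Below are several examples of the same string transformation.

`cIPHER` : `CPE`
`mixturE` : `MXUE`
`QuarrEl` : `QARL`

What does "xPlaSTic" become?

The rule is to keep every other character starting from the first (positions 1st, 3rd, 5th, ...), then convert every letter to uppercase.
Working it through for "xPlaSTic": intermediate "xlSi", final "XLSI".

XLSI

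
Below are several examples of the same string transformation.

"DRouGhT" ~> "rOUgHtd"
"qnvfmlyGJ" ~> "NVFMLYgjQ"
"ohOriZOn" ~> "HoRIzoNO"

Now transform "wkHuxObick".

KhUXoBICKW

Looking at the pairs, the operation is to move the first character to the end, then flip the case of every letter.
For "wkHuxObick" the result is "KhUXoBICKW".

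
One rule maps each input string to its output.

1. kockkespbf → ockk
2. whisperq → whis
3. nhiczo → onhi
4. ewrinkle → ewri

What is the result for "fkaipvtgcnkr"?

Looking at the pairs, the operation is to swap the front and back halves of the string, then keep only the last 4 characters.
Applying both steps to "fkaipvtgcnkr": "tgcnkrfkaipv", then "aipv".
(Check on "nhiczo": → "czonhi" → "onhi" ✓)

aipv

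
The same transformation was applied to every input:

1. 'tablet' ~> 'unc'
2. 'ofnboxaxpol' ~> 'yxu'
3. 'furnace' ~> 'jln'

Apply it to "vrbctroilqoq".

Looking at the pairs, the operation is to shift every letter 9 places forward in the alphabet (wrapping around), then keep only the last 3 characters.
On "vrbctroilqoq" that produces "zxz".

zxz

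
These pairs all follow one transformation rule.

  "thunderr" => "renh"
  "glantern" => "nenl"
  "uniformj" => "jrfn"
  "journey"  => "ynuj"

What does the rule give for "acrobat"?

The pattern: reverse the string, then keep every other character starting from the first (positions 1st, 3rd, 5th, ...).
Doing the same to "acrobat": "tbra".

tbra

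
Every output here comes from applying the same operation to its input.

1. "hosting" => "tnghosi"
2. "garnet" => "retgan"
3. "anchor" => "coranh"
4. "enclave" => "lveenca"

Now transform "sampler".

What's happening: move the last 3 characters to the front (rotate right by 3), then swap the first and last characters.
For "sampler", step one produces "lersamp"; step two turns that into "persaml".

persaml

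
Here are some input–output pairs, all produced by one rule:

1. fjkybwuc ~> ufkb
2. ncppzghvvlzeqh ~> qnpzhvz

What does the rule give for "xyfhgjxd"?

xxfg

The rule is to keep every other character starting from the first (positions 1st, 3rd, 5th, ...), then move the last character to the front.
Starting from "xyfhgjxd": after the first operation, "xfgx"; after the second, "xxfg".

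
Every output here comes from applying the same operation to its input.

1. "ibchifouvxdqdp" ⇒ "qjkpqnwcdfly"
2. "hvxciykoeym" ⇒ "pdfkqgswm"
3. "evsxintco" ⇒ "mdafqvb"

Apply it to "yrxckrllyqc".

Each output is the input with this applied: shift every letter 8 places forward in the alphabet (wrapping around), then delete the last 2 characters.
So "yrxckrllyqc" becomes "gzfkszttg".
(Check on "evsxintco": → "mdafqvbkw" → "mdafqvb" ✓)

gzfkszttg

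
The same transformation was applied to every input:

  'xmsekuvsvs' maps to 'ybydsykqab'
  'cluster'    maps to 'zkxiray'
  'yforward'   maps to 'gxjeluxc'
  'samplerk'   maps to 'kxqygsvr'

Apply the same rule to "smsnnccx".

iidysytt

Each output is the input with this applied: shift every letter 6 places forward in the alphabet (wrapping around), then move the last 3 characters to the front (rotate right by 3).
For "smsnnccx" the result is "iidysytt".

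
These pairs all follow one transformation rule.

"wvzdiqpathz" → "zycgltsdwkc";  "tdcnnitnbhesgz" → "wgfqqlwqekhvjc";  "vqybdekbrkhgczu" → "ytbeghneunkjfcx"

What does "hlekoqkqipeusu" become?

The pattern: shift every letter 3 places forward in the alphabet (wrapping around).
So "hlekoqkqipeusu" becomes "kohnrtntlshxvx".

kohnrtntlshxvx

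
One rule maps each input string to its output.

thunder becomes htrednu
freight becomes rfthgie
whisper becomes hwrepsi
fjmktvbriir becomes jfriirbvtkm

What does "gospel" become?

In each case the input is transformed by: move the first 2 characters to the end (rotate left by 2), then reverse the string.
Working it through for "gospel": intermediate "spelgo", final "ogleps".

ogleps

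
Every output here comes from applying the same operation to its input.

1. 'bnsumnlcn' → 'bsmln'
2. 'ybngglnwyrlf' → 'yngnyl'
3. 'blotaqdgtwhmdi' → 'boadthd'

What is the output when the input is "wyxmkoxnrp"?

In each case the input is transformed by: keep every other character starting from the first (positions 1st, 3rd, 5th, ...).
For "wyxmkoxnrp" the result is "wxkxr".

wxkxr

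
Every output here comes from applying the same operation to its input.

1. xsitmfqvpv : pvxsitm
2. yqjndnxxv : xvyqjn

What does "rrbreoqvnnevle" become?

What's happening: move the last 2 characters to the front (rotate right by 2), then delete the last 3 characters.
Starting from "rrbreoqvnnevle": after the first operation, "lerrbreoqvnnev"; after the second, "lerrbreoqvn".

lerrbreoqvn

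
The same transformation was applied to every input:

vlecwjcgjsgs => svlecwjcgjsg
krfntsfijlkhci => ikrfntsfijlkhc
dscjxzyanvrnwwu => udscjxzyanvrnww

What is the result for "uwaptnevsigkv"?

vuwaptnevsigk

The transformation: move the last character to the front.
Doing the same to "uwaptnevsigkv": "vuwaptnevsigk".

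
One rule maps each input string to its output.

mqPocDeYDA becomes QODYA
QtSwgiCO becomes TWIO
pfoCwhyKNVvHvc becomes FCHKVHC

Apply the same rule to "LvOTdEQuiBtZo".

What's happening: keep every other character starting from the second (positions 2nd, 4th, 6th, ...), then convert every letter to uppercase.
Starting from "LvOTdEQuiBtZo": after the first operation, "vTEuBZ"; after the second, "VTEUBZ".

VTEUBZ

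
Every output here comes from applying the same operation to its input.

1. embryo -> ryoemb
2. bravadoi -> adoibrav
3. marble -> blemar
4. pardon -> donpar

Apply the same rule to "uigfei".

The rule is to swap the front and back halves of the string.
On "uigfei" that produces "feiuig".

feiuig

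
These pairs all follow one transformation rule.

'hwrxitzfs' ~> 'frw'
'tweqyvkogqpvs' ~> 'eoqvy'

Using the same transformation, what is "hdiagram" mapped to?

What's happening: sort the characters into alphabetical order, then keep one character in every 3, starting at position 1 (positions 1st, 4th, 7th, ...).
Starting from "hdiagram": after the first operation, "aadghimr"; after the second, "agm".

agm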